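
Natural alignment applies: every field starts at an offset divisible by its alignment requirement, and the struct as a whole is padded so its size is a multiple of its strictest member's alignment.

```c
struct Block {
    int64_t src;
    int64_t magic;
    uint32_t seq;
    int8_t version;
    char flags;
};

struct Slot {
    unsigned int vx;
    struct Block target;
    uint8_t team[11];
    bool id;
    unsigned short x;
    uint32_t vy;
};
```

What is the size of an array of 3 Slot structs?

Block: src at 0 (size 8, align 8) → ends 8; magic at 8 (size 8, align 8) → ends 16; seq at 16 (size 4, align 4) → ends 20; version at 20 (size 1, align 1) → ends 21; flags at 21 (size 1, align 1) → ends 22; tail pad 2 to reach multiple of 8; total 24 bytes, alignment 8
vx at 0 (size 4, align 4) → ends 4
pad 4 to align 8 for target
target at 8 (size 24, align 8) → ends 32
team at 32 (size 11, align 1) → ends 43
id at 43 (size 1, align 1) → ends 44
x at 44 (size 2, align 2) → ends 46
pad 2 to align 4 for vy
vy at 48 (size 4, align 4) → ends 52
tail pad 4 to reach multiple of 8
total 56 bytes, alignment 8
array of 3: 3 × 56 = 168

168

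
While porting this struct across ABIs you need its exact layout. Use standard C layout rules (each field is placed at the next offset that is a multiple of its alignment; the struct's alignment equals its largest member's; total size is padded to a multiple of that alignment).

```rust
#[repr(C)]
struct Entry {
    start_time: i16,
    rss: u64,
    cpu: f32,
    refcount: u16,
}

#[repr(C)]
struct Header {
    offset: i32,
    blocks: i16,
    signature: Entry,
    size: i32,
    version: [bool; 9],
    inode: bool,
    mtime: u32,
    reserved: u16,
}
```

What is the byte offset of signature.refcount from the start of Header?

Entry: 0..2  start_time  (2B, 2-aligned); 2..8  -- padding (6B); 8..16  rss  (8B, 8-aligned); 16..20  cpu  (4B, 4-aligned); 20..22  refcount  (2B, 2-aligned); 22..24  -- tail padding (2B); sizeof = 24, alignof = 8
0..4  offset  (4B, 4-aligned)
4..6  blocks  (2B, 2-aligned)
6..8  -- padding (2B)
8..32  signature  (24B, 8-aligned)
within Entry: refcount at 20
8 + 20 = 28

28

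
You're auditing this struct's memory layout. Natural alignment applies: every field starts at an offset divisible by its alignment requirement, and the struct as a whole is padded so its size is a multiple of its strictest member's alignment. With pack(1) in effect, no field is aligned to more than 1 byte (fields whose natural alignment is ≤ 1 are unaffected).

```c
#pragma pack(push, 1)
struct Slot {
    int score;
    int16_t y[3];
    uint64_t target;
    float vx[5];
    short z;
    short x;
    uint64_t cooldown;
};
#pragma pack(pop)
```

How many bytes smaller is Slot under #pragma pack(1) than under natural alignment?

6

natural layout:
  @0: score [4B, align 4] → 4
  @4: y [6B, align 2] → 10
  +6 pad (align 8)
  @16: target [8B, align 8] → 24
  @24: vx [20B, align 4] → 44
  @44: z [2B, align 2] → 46
  @46: x [2B, align 2] → 48
  @48: cooldown [8B, align 8] → 56
  size 56, align 8
packed(1) layout:
  @0: score [4B, align 1] → 4
  @4: y [6B, align 1] → 10
  @10: target [8B, align 1] → 18
  @18: vx [20B, align 1] → 38
  @38: z [2B, align 1] → 40
  @40: x [2B, align 1] → 42
  @42: cooldown [8B, align 1] → 50
  size 50, align 1
56 − 50 = 6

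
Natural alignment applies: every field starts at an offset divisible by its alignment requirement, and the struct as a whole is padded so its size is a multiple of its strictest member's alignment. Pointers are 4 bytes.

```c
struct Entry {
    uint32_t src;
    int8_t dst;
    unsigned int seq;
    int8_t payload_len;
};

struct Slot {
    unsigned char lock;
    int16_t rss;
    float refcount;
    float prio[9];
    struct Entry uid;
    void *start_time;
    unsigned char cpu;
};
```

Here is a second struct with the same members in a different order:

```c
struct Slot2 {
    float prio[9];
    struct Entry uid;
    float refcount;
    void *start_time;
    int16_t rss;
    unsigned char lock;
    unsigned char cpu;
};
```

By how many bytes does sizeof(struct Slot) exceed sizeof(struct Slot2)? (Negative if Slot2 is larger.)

4

Entry: src at 0 (size 4, align 4) → ends 4; dst at 4 (size 1, align 1) → ends 5; pad 3 to align 4 for seq; seq at 8 (size 4, align 4) → ends 12; payload_len at 12 (size 1, align 1) → ends 13; tail pad 3 to reach multiple of 4; total 16 bytes, alignment 4
lock at 0 (size 1, align 1) → ends 1
pad 1 to align 2 for rss
rss at 2 (size 2, align 2) → ends 4
refcount at 4 (size 4, align 4) → ends 8
prio at 8 (size 36, align 4) → ends 44
uid at 44 (size 16, align 4) → ends 60
start_time at 60 (size 4, align 4) → ends 64
cpu at 64 (size 1, align 1) → ends 65
tail pad 3 to reach multiple of 4
total 68 bytes, alignment 4
— Slot2 —
prio at 0 (size 36, align 4) → ends 36
uid at 36 (size 16, align 4) → ends 52
refcount at 52 (size 4, align 4) → ends 56
start_time at 56 (size 4, align 4) → ends 60
rss at 60 (size 2, align 2) → ends 62
lock at 62 (size 1, align 1) → ends 63
cpu at 63 (size 1, align 1) → ends 64
total 64 bytes, alignment 4
68 − 64 = 4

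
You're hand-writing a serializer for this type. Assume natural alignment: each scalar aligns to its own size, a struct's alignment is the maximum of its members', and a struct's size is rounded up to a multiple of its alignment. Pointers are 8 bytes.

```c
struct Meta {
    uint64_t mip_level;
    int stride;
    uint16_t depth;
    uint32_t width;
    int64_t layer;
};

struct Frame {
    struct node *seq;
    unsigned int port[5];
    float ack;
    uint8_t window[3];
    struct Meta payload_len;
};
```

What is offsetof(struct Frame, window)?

Meta: 0..8  mip_level  (8B, 8-aligned); 8..12  stride  (4B, 4-aligned); 12..14  depth  (2B, 2-aligned); 14..16  -- padding (2B); 16..20  width  (4B, 4-aligned); 20..24  -- padding (4B); 24..32  layer  (8B, 8-aligned); sizeof = 32, alignof = 8
0..8  seq  (8B, 8-aligned)
8..28  port  (20B, 4-aligned)
28..32  ack  (4B, 4-aligned)
32..35  window  (3B, 1-aligned)

32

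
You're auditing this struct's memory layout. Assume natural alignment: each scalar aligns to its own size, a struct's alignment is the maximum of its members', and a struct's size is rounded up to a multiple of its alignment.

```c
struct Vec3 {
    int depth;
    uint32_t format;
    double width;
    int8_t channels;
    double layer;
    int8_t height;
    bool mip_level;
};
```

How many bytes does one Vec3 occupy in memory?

0..4  depth  (4B, 4-aligned)
4..8  format  (4B, 4-aligned)
8..16  width  (8B, 8-aligned)
16..17  channels  (1B, 1-aligned)
17..24  -- padding (7B)
24..32  layer  (8B, 8-aligned)
32..33  height  (1B, 1-aligned)
33..34  mip_level  (1B, 1-aligned)
34..40  -- tail padding (6B)
sizeof = 40, alignof = 8

40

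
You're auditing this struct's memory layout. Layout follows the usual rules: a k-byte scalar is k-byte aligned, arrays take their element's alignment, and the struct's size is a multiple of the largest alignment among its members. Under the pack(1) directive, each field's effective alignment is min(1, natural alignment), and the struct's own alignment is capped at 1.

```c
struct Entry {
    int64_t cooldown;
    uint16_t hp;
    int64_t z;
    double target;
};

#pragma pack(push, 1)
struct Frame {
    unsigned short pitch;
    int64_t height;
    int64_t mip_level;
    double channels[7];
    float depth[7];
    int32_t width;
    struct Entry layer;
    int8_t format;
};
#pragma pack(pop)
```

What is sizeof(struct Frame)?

139 bytes

Entry: 0..8  cooldown  (8B, 8-aligned); 8..10  hp  (2B, 2-aligned); 10..16  -- padding (6B); 16..24  z  (8B, 8-aligned); 24..32  target  (8B, 8-aligned); sizeof = 32, alignof = 8
0..2  pitch  (2B, 1-aligned)
2..10  height  (8B, 1-aligned)
10..18  mip_level  (8B, 1-aligned)
18..74  channels  (56B, 1-aligned)
74..102  depth  (28B, 1-aligned)
102..106  width  (4B, 1-aligned)
106..138  layer  (32B, 1-aligned)
138..139  format  (1B, 1-aligned)
sizeof = 139, alignof = 1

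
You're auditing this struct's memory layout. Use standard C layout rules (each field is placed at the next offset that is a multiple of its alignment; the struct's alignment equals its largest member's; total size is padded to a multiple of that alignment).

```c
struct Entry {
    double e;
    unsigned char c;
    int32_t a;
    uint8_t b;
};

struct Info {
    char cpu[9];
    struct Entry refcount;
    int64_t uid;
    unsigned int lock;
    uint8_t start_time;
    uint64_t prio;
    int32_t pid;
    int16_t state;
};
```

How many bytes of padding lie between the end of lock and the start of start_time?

0

Entry: 0..8  e  (8B, 8-aligned); 8..9  c  (1B, 1-aligned); 9..12  -- padding (3B); 12..16  a  (4B, 4-aligned); 16..17  b  (1B, 1-aligned); 17..24  -- tail padding (7B); sizeof = 24, alignof = 8
0..9  cpu  (9B, 1-aligned)
9..16  -- padding (7B)
16..40  refcount  (24B, 8-aligned)
40..48  uid  (8B, 8-aligned)
48..52  lock  (4B, 4-aligned)
52..53  start_time  (1B, 1-aligned)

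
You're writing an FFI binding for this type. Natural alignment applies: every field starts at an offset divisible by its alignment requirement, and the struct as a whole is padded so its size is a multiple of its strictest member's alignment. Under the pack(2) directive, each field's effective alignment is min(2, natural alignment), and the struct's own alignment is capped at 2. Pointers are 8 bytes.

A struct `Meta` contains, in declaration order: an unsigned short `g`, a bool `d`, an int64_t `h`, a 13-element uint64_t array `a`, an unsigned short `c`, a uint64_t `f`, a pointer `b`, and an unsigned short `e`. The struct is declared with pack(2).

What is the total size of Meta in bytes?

0..2  g  (2B, 2-aligned)
2..3  d  (1B, 1-aligned)
3..4  -- padding (1B)
4..12  h  (8B, 2-aligned)
12..116  a  (104B, 2-aligned)
116..118  c  (2B, 2-aligned)
118..126  f  (8B, 2-aligned)
126..134  b  (8B, 2-aligned)
134..136  e  (2B, 2-aligned)
sizeof = 136, alignof = 2

136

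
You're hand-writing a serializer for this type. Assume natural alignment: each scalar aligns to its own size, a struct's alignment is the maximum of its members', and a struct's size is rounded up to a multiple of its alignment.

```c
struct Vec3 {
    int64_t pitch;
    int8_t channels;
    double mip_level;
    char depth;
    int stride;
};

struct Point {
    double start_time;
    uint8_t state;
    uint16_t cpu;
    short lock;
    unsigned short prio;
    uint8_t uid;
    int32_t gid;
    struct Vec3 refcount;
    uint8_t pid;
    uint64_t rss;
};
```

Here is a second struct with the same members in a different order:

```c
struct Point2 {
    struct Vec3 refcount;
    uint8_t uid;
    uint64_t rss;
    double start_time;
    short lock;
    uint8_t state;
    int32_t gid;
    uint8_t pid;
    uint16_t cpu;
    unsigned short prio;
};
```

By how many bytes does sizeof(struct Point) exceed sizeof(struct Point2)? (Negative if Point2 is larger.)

Vec3: pitch at 0 (size 8, align 8) → ends 8; channels at 8 (size 1, align 1) → ends 9; pad 7 to align 8 for mip_level; mip_level at 16 (size 8, align 8) → ends 24; depth at 24 (size 1, align 1) → ends 25; pad 3 to align 4 for stride; stride at 28 (size 4, align 4) → ends 32; total 32 bytes, alignment 8
start_time at 0 (size 8, align 8) → ends 8
state at 8 (size 1, align 1) → ends 9
pad 1 to align 2 for cpu
cpu at 10 (size 2, align 2) → ends 12
lock at 12 (size 2, align 2) → ends 14
prio at 14 (size 2, align 2) → ends 16
uid at 16 (size 1, align 1) → ends 17
pad 3 to align 4 for gid
gid at 20 (size 4, align 4) → ends 24
refcount at 24 (size 32, align 8) → ends 56
pid at 56 (size 1, align 1) → ends 57
pad 7 to align 8 for rss
rss at 64 (size 8, align 8) → ends 72
total 72 bytes, alignment 8
— Point2 —
refcount at 0 (size 32, align 8) → ends 32
uid at 32 (size 1, align 1) → ends 33
pad 7 to align 8 for rss
rss at 40 (size 8, align 8) → ends 48
start_time at 48 (size 8, align 8) → ends 56
lock at 56 (size 2, align 2) → ends 58
state at 58 (size 1, align 1) → ends 59
pad 1 to align 4 for gid
gid at 60 (size 4, align 4) → ends 64
pid at 64 (size 1, align 1) → ends 65
pad 1 to align 2 for cpu
cpu at 66 (size 2, align 2) → ends 68
prio at 68 (size 2, align 2) → ends 70
tail pad 2 to reach multiple of 8
total 72 bytes, alignment 8
72 − 72 = 0

0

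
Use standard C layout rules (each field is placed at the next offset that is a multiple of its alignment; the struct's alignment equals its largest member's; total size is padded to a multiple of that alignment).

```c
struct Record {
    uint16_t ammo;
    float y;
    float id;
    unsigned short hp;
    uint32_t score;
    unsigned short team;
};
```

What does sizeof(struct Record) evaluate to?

24 bytes

0..2  ammo  (2B, 2-aligned)
2..4  -- padding (2B)
4..8  y  (4B, 4-aligned)
8..12  id  (4B, 4-aligned)
12..14  hp  (2B, 2-aligned)
14..16  -- padding (2B)
16..20  score  (4B, 4-aligned)
20..22  team  (2B, 2-aligned)
22..24  -- tail padding (2B)
sizeof = 24, alignof = 4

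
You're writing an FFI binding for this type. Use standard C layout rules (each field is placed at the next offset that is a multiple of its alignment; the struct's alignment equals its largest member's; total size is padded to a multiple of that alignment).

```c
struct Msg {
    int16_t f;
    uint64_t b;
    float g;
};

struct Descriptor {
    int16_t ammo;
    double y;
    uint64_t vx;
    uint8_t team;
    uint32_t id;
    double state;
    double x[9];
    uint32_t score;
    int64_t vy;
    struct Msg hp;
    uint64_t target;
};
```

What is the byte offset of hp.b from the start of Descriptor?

136

Msg: f at 0 (size 2, align 2) → ends 2; pad 6 to align 8 for b; b at 8 (size 8, align 8) → ends 16; g at 16 (size 4, align 4) → ends 20; tail pad 4 to reach multiple of 8; total 24 bytes, alignment 8
ammo at 0 (size 2, align 2) → ends 2
pad 6 to align 8 for y
y at 8 (size 8, align 8) → ends 16
vx at 16 (size 8, align 8) → ends 24
team at 24 (size 1, align 1) → ends 25
pad 3 to align 4 for id
id at 28 (size 4, align 4) → ends 32
state at 32 (size 8, align 8) → ends 40
x at 40 (size 72, align 8) → ends 112
score at 112 (size 4, align 4) → ends 116
pad 4 to align 8 for vy
vy at 120 (size 8, align 8) → ends 128
hp at 128 (size 24, align 8) → ends 152
within Msg: b at 8
128 + 8 = 136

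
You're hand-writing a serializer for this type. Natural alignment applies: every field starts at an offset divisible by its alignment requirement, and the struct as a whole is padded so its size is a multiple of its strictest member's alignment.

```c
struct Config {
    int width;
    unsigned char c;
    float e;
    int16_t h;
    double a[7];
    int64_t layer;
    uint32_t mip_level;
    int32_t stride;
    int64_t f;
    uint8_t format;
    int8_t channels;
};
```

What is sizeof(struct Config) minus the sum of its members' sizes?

@0: width [4B, align 4] → 4
@4: c [1B, align 1] → 5
+3 pad (align 4)
@8: e [4B, align 4] → 12
@12: h [2B, align 2] → 14
+2 pad (align 8)
@16: a [56B, align 8] → 72
@72: layer [8B, align 8] → 80
@80: mip_level [4B, align 4] → 84
@84: stride [4B, align 4] → 88
@88: f [8B, align 8] → 96
@96: format [1B, align 1] → 97
@97: channels [1B, align 1] → 98
+6 tail pad (align 8)
size 104, align 8
data bytes 93, size 104 → padding 11

11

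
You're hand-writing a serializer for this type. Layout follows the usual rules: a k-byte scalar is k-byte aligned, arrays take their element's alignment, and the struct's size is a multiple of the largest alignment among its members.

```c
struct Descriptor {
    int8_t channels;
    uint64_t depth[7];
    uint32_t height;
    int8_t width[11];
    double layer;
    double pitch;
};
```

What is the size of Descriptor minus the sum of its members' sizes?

0..1  channels  (1B, 1-aligned)
1..8  -- padding (7B)
8..64  depth  (56B, 8-aligned)
64..68  height  (4B, 4-aligned)
68..79  width  (11B, 1-aligned)
79..80  -- padding (1B)
80..88  layer  (8B, 8-aligned)
88..96  pitch  (8B, 8-aligned)
sizeof = 96, alignof = 8
data bytes 88, size 96 → padding 8

8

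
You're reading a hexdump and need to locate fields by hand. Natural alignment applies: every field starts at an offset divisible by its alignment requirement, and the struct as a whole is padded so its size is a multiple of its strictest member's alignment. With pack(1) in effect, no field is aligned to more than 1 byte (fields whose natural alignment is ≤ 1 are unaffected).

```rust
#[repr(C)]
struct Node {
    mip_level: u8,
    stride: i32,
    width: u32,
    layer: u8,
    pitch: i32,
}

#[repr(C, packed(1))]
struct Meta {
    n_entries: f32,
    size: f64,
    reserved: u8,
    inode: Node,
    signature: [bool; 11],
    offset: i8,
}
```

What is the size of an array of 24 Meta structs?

Node: 0..1  mip_level  (1B, 1-aligned); 1..4  -- padding (3B); 4..8  stride  (4B, 4-aligned); 8..12  width  (4B, 4-aligned); 12..13  layer  (1B, 1-aligned); 13..16  -- padding (3B); 16..20  pitch  (4B, 4-aligned); sizeof = 20, alignof = 4
0..4  n_entries  (4B, 1-aligned)
4..12  size  (8B, 1-aligned)
12..13  reserved  (1B, 1-aligned)
13..33  inode  (20B, 1-aligned)
33..44  signature  (11B, 1-aligned)
44..45  offset  (1B, 1-aligned)
sizeof = 45, alignof = 1
array of 24: 24 × 45 = 1080

1080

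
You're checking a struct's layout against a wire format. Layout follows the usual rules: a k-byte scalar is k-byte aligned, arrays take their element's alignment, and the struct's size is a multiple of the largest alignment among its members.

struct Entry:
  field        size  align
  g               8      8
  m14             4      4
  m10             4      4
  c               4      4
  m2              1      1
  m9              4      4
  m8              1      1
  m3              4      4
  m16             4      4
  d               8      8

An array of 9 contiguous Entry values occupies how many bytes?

@0: g [8B, align 8] → 8
@8: m14 [4B, align 4] → 12
@12: m10 [4B, align 4] → 16
@16: c [4B, align 4] → 20
@20: m2 [1B, align 1] → 21
+3 pad (align 4)
@24: m9 [4B, align 4] → 28
@28: m8 [1B, align 1] → 29
+3 pad (align 4)
@32: m3 [4B, align 4] → 36
@36: m16 [4B, align 4] → 40
@40: d [8B, align 8] → 48
size 48, align 8
array of 9: 9 × 48 = 432

432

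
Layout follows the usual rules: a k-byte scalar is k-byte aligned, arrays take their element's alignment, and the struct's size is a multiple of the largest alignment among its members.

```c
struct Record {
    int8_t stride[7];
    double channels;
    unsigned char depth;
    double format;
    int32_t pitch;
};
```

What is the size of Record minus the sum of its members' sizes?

12

0..7  stride  (7B, 1-aligned)
7..8  -- padding (1B)
8..16  channels  (8B, 8-aligned)
16..17  depth  (1B, 1-aligned)
17..24  -- padding (7B)
24..32  format  (8B, 8-aligned)
32..36  pitch  (4B, 4-aligned)
36..40  -- tail padding (4B)
sizeof = 40, alignof = 8
data bytes 28, size 40 → padding 12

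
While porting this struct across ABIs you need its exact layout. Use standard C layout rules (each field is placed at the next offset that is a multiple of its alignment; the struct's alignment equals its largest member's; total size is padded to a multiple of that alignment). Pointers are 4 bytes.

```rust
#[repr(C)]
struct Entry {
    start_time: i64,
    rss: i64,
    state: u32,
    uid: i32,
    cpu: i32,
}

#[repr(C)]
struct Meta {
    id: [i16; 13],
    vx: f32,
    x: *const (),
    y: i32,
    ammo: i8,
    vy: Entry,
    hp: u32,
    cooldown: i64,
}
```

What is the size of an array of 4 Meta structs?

384

Entry: @0: start_time [8B, align 8] → 8; @8: rss [8B, align 8] → 16; @16: state [4B, align 4] → 20; @20: uid [4B, align 4] → 24; @24: cpu [4B, align 4] → 28; +4 tail pad (align 8); size 32, align 8
@0: id [26B, align 2] → 26
+2 pad (align 4)
@28: vx [4B, align 4] → 32
@32: x [4B, align 4] → 36
@36: y [4B, align 4] → 40
@40: ammo [1B, align 1] → 41
+7 pad (align 8)
@48: vy [32B, align 8] → 80
@80: hp [4B, align 4] → 84
+4 pad (align 8)
@88: cooldown [8B, align 8] → 96
size 96, align 8
array of 4: 4 × 96 = 384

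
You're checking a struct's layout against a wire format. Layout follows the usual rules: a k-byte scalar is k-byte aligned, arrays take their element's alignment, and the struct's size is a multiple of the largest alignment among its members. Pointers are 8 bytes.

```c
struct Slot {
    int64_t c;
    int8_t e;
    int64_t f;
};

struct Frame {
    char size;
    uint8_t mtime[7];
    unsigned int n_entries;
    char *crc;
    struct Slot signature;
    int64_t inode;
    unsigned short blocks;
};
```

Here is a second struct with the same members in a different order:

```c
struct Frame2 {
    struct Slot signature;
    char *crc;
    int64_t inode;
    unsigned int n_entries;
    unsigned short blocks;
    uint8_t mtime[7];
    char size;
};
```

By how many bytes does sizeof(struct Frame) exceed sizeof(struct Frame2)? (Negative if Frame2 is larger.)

8

Slot: 0..8  c  (8B, 8-aligned); 8..9  e  (1B, 1-aligned); 9..16  -- padding (7B); 16..24  f  (8B, 8-aligned); sizeof = 24, alignof = 8
0..1  size  (1B, 1-aligned)
1..8  mtime  (7B, 1-aligned)
8..12  n_entries  (4B, 4-aligned)
12..16  -- padding (4B)
16..24  crc  (8B, 8-aligned)
24..48  signature  (24B, 8-aligned)
48..56  inode  (8B, 8-aligned)
56..58  blocks  (2B, 2-aligned)
58..64  -- tail padding (6B)
sizeof = 64, alignof = 8
— Frame2 —
0..24  signature  (24B, 8-aligned)
24..32  crc  (8B, 8-aligned)
32..40  inode  (8B, 8-aligned)
40..44  n_entries  (4B, 4-aligned)
44..46  blocks  (2B, 2-aligned)
46..53  mtime  (7B, 1-aligned)
53..54  size  (1B, 1-aligned)
54..56  -- tail padding (2B)
sizeof = 56, alignof = 8
64 − 56 = 8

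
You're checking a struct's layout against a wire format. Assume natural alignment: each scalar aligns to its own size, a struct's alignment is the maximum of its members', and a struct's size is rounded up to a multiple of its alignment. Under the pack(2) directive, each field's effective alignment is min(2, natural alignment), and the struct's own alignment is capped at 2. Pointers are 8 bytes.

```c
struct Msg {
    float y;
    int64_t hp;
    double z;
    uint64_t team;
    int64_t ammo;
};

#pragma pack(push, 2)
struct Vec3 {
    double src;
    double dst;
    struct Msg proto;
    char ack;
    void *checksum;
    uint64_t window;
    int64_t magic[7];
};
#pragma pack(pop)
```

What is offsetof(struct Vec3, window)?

Msg: @0: y [4B, align 4] → 4; +4 pad (align 8); @8: hp [8B, align 8] → 16; @16: z [8B, align 8] → 24; @24: team [8B, align 8] → 32; @32: ammo [8B, align 8] → 40; size 40, align 8
@0: src [8B, align 2] → 8
@8: dst [8B, align 2] → 16
@16: proto [40B, align 2] → 56
@56: ack [1B, align 1] → 57
+1 pad (align 2)
@58: checksum [8B, align 2] → 66
@66: window [8B, align 2] → 74

66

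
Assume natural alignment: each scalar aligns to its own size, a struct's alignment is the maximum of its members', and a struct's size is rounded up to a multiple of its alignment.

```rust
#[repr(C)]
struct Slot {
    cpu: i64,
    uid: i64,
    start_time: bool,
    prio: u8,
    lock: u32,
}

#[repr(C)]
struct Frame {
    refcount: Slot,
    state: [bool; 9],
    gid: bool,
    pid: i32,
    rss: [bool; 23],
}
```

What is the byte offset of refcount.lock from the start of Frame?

20

Slot: cpu at 0 (size 8, align 8) → ends 8; uid at 8 (size 8, align 8) → ends 16; start_time at 16 (size 1, align 1) → ends 17; prio at 17 (size 1, align 1) → ends 18; pad 2 to align 4 for lock; lock at 20 (size 4, align 4) → ends 24; total 24 bytes, alignment 8
refcount at 0 (size 24, align 8) → ends 24
within Slot: lock at 20
0 + 20 = 20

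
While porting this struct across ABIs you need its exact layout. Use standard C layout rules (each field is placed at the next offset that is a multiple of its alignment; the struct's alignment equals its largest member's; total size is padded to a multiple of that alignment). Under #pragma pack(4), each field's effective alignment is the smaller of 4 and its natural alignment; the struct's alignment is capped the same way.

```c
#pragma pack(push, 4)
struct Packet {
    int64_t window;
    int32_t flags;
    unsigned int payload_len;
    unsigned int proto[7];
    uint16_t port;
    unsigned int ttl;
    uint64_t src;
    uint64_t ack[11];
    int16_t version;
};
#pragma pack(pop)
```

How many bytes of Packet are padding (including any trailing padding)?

window at 0 (size 8, align 4) → ends 8
flags at 8 (size 4, align 4) → ends 12
payload_len at 12 (size 4, align 4) → ends 16
proto at 16 (size 28, align 4) → ends 44
port at 44 (size 2, align 2) → ends 46
pad 2 to align 4 for ttl
ttl at 48 (size 4, align 4) → ends 52
src at 52 (size 8, align 4) → ends 60
ack at 60 (size 88, align 4) → ends 148
version at 148 (size 2, align 2) → ends 150
tail pad 2 to reach multiple of 4
total 152 bytes, alignment 4
data bytes 148, size 152 → padding 4

4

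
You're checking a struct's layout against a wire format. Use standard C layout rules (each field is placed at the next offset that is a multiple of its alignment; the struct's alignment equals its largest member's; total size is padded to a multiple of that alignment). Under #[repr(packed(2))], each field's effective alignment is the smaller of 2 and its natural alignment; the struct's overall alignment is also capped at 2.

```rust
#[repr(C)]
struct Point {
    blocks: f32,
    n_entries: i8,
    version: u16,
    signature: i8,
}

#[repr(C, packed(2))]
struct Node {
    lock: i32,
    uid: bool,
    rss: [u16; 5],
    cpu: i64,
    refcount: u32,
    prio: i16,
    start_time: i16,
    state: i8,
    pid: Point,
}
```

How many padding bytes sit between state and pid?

1

Point: 0..4  blocks  (4B, 4-aligned); 4..5  n_entries  (1B, 1-aligned); 5..6  -- padding (1B); 6..8  version  (2B, 2-aligned); 8..9  signature  (1B, 1-aligned); 9..12  -- tail padding (3B); sizeof = 12, alignof = 4
0..4  lock  (4B, 2-aligned)
4..5  uid  (1B, 1-aligned)
5..6  -- padding (1B)
6..16  rss  (10B, 2-aligned)
16..24  cpu  (8B, 2-aligned)
24..28  refcount  (4B, 2-aligned)
28..30  prio  (2B, 2-aligned)
30..32  start_time  (2B, 2-aligned)
32..33  state  (1B, 1-aligned)
33..34  -- padding (1B)
34..46  pid  (12B, 2-aligned)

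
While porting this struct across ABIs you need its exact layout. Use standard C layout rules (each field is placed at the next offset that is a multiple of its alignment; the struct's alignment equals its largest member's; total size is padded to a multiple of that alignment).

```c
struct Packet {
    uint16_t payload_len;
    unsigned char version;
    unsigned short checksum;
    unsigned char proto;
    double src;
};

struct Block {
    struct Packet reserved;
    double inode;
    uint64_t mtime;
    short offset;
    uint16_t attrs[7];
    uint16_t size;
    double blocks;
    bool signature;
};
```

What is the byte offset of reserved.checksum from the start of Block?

Packet: payload_len at 0 (size 2, align 2) → ends 2; version at 2 (size 1, align 1) → ends 3; pad 1 to align 2 for checksum; checksum at 4 (size 2, align 2) → ends 6; proto at 6 (size 1, align 1) → ends 7; pad 1 to align 8 for src; src at 8 (size 8, align 8) → ends 16; total 16 bytes, alignment 8
reserved at 0 (size 16, align 8) → ends 16
within Packet: checksum at 4
0 + 4 = 4

4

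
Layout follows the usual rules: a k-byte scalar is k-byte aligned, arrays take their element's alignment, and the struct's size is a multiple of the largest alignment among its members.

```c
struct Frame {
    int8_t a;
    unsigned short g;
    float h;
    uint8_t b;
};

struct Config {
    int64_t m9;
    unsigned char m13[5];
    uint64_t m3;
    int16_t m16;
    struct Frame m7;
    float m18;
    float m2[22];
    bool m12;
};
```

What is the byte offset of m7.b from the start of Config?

Frame: a at 0 (size 1, align 1) → ends 1; pad 1 to align 2 for g; g at 2 (size 2, align 2) → ends 4; h at 4 (size 4, align 4) → ends 8; b at 8 (size 1, align 1) → ends 9; tail pad 3 to reach multiple of 4; total 12 bytes, alignment 4
m9 at 0 (size 8, align 8) → ends 8
m13 at 8 (size 5, align 1) → ends 13
pad 3 to align 8 for m3
m3 at 16 (size 8, align 8) → ends 24
m16 at 24 (size 2, align 2) → ends 26
pad 2 to align 4 for m7
m7 at 28 (size 12, align 4) → ends 40
within Frame: b at 8
28 + 8 = 36

36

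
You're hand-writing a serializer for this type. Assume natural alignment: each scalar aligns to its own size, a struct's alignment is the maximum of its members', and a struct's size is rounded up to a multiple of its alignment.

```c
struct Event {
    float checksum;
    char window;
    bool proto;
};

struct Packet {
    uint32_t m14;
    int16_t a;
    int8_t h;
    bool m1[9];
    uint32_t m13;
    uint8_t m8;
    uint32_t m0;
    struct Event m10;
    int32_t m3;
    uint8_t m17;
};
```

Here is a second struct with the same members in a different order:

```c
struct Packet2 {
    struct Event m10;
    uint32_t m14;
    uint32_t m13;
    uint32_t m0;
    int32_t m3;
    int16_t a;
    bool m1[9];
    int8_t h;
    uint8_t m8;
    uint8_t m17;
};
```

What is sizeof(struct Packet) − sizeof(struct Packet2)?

4

Event: 0..4  checksum  (4B, 4-aligned); 4..5  window  (1B, 1-aligned); 5..6  proto  (1B, 1-aligned); 6..8  -- tail padding (2B); sizeof = 8, alignof = 4
0..4  m14  (4B, 4-aligned)
4..6  a  (2B, 2-aligned)
6..7  h  (1B, 1-aligned)
7..16  m1  (9B, 1-aligned)
16..20  m13  (4B, 4-aligned)
20..21  m8  (1B, 1-aligned)
21..24  -- padding (3B)
24..28  m0  (4B, 4-aligned)
28..36  m10  (8B, 4-aligned)
36..40  m3  (4B, 4-aligned)
40..41  m17  (1B, 1-aligned)
41..44  -- tail padding (3B)
sizeof = 44, alignof = 4
— Packet2 —
0..8  m10  (8B, 4-aligned)
8..12  m14  (4B, 4-aligned)
12..16  m13  (4B, 4-aligned)
16..20  m0  (4B, 4-aligned)
20..24  m3  (4B, 4-aligned)
24..26  a  (2B, 2-aligned)
26..35  m1  (9B, 1-aligned)
35..36  h  (1B, 1-aligned)
36..37  m8  (1B, 1-aligned)
37..38  m17  (1B, 1-aligned)
38..40  -- tail padding (2B)
sizeof = 40, alignof = 4
44 − 40 = 4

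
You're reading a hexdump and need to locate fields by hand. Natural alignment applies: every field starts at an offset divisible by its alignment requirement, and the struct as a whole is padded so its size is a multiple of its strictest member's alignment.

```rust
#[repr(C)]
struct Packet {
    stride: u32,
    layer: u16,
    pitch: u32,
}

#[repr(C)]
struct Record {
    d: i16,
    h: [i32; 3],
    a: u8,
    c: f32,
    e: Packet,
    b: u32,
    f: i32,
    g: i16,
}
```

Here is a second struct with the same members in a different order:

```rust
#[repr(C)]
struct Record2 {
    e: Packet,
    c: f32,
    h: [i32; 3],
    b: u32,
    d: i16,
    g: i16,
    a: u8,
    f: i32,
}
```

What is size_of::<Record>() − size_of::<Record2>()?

Packet: @0: stride [4B, align 4] → 4; @4: layer [2B, align 2] → 6; +2 pad (align 4); @8: pitch [4B, align 4] → 12; size 12, align 4
@0: d [2B, align 2] → 2
+2 pad (align 4)
@4: h [12B, align 4] → 16
@16: a [1B, align 1] → 17
+3 pad (align 4)
@20: c [4B, align 4] → 24
@24: e [12B, align 4] → 36
@36: b [4B, align 4] → 40
@40: f [4B, align 4] → 44
@44: g [2B, align 2] → 46
+2 tail pad (align 4)
size 48, align 4
— Record2 —
@0: e [12B, align 4] → 12
@12: c [4B, align 4] → 16
@16: h [12B, align 4] → 28
@28: b [4B, align 4] → 32
@32: d [2B, align 2] → 34
@34: g [2B, align 2] → 36
@36: a [1B, align 1] → 37
+3 pad (align 4)
@40: f [4B, align 4] → 44
size 44, align 4
48 − 44 = 4

4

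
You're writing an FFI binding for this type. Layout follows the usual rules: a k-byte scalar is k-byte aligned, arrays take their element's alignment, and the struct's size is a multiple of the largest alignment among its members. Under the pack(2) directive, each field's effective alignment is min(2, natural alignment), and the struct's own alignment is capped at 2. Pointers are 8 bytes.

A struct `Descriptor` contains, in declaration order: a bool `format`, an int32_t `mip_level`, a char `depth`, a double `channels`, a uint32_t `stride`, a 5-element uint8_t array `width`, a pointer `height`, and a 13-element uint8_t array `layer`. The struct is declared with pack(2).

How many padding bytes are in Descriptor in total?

@0: format [1B, align 1] → 1
+1 pad (align 2)
@2: mip_level [4B, align 2] → 6
@6: depth [1B, align 1] → 7
+1 pad (align 2)
@8: channels [8B, align 2] → 16
@16: stride [4B, align 2] → 20
@20: width [5B, align 1] → 25
+1 pad (align 2)
@26: height [8B, align 2] → 34
@34: layer [13B, align 1] → 47
+1 tail pad (align 2)
size 48, align 2
data bytes 44, size 48 → padding 4

4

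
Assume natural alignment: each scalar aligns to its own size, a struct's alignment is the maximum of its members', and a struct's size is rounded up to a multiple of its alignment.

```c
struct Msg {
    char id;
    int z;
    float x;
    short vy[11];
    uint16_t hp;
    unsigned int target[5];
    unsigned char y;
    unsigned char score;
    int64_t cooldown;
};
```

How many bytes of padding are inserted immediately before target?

0

0..1  id  (1B, 1-aligned)
1..4  -- padding (3B)
4..8  z  (4B, 4-aligned)
8..12  x  (4B, 4-aligned)
12..34  vy  (22B, 2-aligned)
34..36  hp  (2B, 2-aligned)
36..56  target  (20B, 4-aligned)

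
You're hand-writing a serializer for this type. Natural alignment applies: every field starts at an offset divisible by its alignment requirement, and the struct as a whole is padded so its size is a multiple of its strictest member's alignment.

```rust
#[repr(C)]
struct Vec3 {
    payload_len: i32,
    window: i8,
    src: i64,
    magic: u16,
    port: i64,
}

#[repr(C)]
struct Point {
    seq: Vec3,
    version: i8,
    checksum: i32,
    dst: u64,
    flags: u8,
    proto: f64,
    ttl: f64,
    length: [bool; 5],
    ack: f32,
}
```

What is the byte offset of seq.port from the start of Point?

Vec3: 0..4  payload_len  (4B, 4-aligned); 4..5  window  (1B, 1-aligned); 5..8  -- padding (3B); 8..16  src  (8B, 8-aligned); 16..18  magic  (2B, 2-aligned); 18..24  -- padding (6B); 24..32  port  (8B, 8-aligned); sizeof = 32, alignof = 8
0..32  seq  (32B, 8-aligned)
within Vec3: port at 24
0 + 24 = 24

24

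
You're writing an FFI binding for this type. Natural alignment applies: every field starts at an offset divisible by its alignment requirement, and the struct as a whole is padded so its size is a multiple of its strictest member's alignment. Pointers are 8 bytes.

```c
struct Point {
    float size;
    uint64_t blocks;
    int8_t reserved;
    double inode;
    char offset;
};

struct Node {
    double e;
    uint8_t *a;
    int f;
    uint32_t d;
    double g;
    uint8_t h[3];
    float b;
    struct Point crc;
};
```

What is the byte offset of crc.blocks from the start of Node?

48

Point: size at 0 (size 4, align 4) → ends 4; pad 4 to align 8 for blocks; blocks at 8 (size 8, align 8) → ends 16; reserved at 16 (size 1, align 1) → ends 17; pad 7 to align 8 for inode; inode at 24 (size 8, align 8) → ends 32; offset at 32 (size 1, align 1) → ends 33; tail pad 7 to reach multiple of 8; total 40 bytes, alignment 8
e at 0 (size 8, align 8) → ends 8
a at 8 (size 8, align 8) → ends 16
f at 16 (size 4, align 4) → ends 20
d at 20 (size 4, align 4) → ends 24
g at 24 (size 8, align 8) → ends 32
h at 32 (size 3, align 1) → ends 35
pad 1 to align 4 for b
b at 36 (size 4, align 4) → ends 40
crc at 40 (size 40, align 8) → ends 80
within Point: blocks at 8
40 + 8 = 48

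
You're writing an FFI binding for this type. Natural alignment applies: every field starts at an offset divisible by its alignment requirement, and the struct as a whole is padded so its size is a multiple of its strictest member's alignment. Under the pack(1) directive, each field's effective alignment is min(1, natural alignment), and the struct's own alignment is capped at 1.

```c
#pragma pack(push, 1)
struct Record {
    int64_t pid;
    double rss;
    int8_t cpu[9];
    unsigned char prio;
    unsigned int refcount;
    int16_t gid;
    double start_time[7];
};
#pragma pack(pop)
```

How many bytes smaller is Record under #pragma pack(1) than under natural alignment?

8

natural layout:
  pid at 0 (size 8, align 8) → ends 8
  rss at 8 (size 8, align 8) → ends 16
  cpu at 16 (size 9, align 1) → ends 25
  prio at 25 (size 1, align 1) → ends 26
  pad 2 to align 4 for refcount
  refcount at 28 (size 4, align 4) → ends 32
  gid at 32 (size 2, align 2) → ends 34
  pad 6 to align 8 for start_time
  start_time at 40 (size 56, align 8) → ends 96
  total 96 bytes, alignment 8
packed(1) layout:
  pid at 0 (size 8, align 1) → ends 8
  rss at 8 (size 8, align 1) → ends 16
  cpu at 16 (size 9, align 1) → ends 25
  prio at 25 (size 1, align 1) → ends 26
  refcount at 26 (size 4, align 1) → ends 30
  gid at 30 (size 2, align 1) → ends 32
  start_time at 32 (size 56, align 1) → ends 88
  total 88 bytes, alignment 1
96 − 88 = 8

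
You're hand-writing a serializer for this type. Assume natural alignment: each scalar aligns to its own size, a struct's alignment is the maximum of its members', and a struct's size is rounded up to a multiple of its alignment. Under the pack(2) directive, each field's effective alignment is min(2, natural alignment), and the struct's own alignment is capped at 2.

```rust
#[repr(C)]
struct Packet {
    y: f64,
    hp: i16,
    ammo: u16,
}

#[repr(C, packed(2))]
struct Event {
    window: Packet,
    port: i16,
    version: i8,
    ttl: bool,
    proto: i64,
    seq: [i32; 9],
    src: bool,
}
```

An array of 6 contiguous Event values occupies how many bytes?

396

Packet: 0..8  y  (8B, 8-aligned); 8..10  hp  (2B, 2-aligned); 10..12  ammo  (2B, 2-aligned); 12..16  -- tail padding (4B); sizeof = 16, alignof = 8
0..16  window  (16B, 2-aligned)
16..18  port  (2B, 2-aligned)
18..19  version  (1B, 1-aligned)
19..20  ttl  (1B, 1-aligned)
20..28  proto  (8B, 2-aligned)
28..64  seq  (36B, 2-aligned)
64..65  src  (1B, 1-aligned)
65..66  -- tail padding (1B)
sizeof = 66, alignof = 2
array of 6: 6 × 66 = 396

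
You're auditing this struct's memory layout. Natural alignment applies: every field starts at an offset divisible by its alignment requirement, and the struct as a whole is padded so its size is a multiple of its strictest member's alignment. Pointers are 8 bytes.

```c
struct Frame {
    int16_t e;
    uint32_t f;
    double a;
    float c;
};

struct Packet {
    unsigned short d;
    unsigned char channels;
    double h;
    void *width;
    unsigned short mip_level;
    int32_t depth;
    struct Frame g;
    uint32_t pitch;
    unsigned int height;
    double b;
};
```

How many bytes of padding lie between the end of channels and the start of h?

5

Frame: @0: e [2B, align 2] → 2; +2 pad (align 4); @4: f [4B, align 4] → 8; @8: a [8B, align 8] → 16; @16: c [4B, align 4] → 20; +4 tail pad (align 8); size 24, align 8
@0: d [2B, align 2] → 2
@2: channels [1B, align 1] → 3
+5 pad (align 8)
@8: h [8B, align 8] → 16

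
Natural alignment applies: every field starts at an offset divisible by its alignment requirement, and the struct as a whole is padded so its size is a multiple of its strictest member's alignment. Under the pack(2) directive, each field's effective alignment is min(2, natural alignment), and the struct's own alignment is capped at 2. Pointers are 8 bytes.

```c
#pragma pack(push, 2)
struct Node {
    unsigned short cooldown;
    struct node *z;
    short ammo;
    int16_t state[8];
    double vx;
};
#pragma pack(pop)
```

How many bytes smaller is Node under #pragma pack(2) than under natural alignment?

12

natural layout:
  @0: cooldown [2B, align 2] → 2
  +6 pad (align 8)
  @8: z [8B, align 8] → 16
  @16: ammo [2B, align 2] → 18
  @18: state [16B, align 2] → 34
  +6 pad (align 8)
  @40: vx [8B, align 8] → 48
  size 48, align 8
packed(2) layout:
  @0: cooldown [2B, align 2] → 2
  @2: z [8B, align 2] → 10
  @10: ammo [2B, align 2] → 12
  @12: state [16B, align 2] → 28
  @28: vx [8B, align 2] → 36
  size 36, align 2
48 − 36 = 12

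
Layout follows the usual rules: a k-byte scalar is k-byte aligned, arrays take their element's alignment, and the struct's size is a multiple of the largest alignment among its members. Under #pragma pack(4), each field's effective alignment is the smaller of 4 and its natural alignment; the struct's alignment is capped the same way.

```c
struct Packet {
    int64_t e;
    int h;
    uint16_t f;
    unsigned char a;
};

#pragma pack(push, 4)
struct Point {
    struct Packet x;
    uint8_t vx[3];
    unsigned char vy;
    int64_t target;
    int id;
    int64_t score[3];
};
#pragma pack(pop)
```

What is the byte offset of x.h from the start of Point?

8

Packet: @0: e [8B, align 8] → 8; @8: h [4B, align 4] → 12; @12: f [2B, align 2] → 14; @14: a [1B, align 1] → 15; +1 tail pad (align 8); size 16, align 8
@0: x [16B, align 4] → 16
within Packet: h at 8
0 + 8 = 8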